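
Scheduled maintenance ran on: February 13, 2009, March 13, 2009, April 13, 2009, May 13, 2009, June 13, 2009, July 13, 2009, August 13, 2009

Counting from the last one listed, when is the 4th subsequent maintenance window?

The day-of-month is always 13 (28, 31, 30, 31, 30, 31 days between events).
So this recurs on the 13th of each month.
September 2009: September 13, 2009.
October 2009: October 13, 2009.
Next: November 2009 → November 13, 2009.
December 2009: December 13, 2009.

December 13, 2009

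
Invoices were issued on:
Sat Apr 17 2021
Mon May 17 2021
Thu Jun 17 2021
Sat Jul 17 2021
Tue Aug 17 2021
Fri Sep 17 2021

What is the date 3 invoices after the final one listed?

The day-of-month is always 17 (30, 31, 30, 31, 31 days between events).
So this recurs on the 17th of each month.
October 2021: Sun Oct 17 2021.
November 2021: Wed Nov 17 2021.
Next: December 2021 → Fri Dec 17 2021.

Fri Dec 17 2021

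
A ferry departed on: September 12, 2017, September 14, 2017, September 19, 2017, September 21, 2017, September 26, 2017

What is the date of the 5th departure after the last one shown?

The gap pattern 2, 5, 2, 5 repeats every 2 events.
These are the Tuesdays and Thursdays of each week.
Next Thursday: September 28, 2017.
Next Tuesday: October 3, 2017.
Next Thursday: October 5, 2017.
The following Tuesday is October 10, 2017.
Next Thursday: October 12, 2017.

October 12, 2017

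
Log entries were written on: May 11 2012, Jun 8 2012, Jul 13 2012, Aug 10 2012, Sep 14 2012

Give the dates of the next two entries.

Gaps: 28, 35, 28, 35 days — a mix of 28 and 35. Every date is a Friday.
Each is the 2nd Friday of its month.
2nd Friday of October 2012: Oct 12 2012.
2nd Friday of November 2012: Nov 9 2012.

Oct 12 2012, Nov 9 2012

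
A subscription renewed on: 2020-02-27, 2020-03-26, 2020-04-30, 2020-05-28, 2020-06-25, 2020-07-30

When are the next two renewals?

Every date is a Thursday; gaps 28, 35, 28, 28, 35 days.
Each is the last Thursday of its month (at least one falls on the 29th or later, ruling out '4th Thursday').
Last Thursday of August 2020: 2020-08-27.
September 2020 ends with Thursday 2020-09-24.

2020-08-27, 2020-09-24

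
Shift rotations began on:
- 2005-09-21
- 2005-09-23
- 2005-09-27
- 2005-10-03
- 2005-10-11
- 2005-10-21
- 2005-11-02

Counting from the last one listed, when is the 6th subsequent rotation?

2006-02-24

The spacing grows by 2 each time: 2, 4, 6, 8, 10, 12 days.
Next gap: 14 days. 2005-11-02 + 14 days = 2005-11-16.
Next gap: 16 days. 2005-11-16 + 16 days = 2005-12-02.
Next gap: 18 days. 2005-12-02 + 18 days = 2005-12-20.
Next gap: 20 days. 2005-12-20 + 20 days = 2006-01-09.
Next gap: 22 days. 2006-01-09 + 22 days = 2006-01-31.
Next gap: 24 days. 2006-01-31 + 24 days = 2006-02-24.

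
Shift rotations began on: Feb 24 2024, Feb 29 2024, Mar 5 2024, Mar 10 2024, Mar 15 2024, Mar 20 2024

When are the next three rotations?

Mar 25 2024, Mar 30 2024, Apr 4 2024

The spacing is 5, 5, 5, 5, 5 days — always 5 days.
Mar 20 2024 + 5 days = Mar 25 2024.
Mar 25 2024 + 5 days = Mar 30 2024.
Mar 30 2024 + 5 days = Apr 4 2024.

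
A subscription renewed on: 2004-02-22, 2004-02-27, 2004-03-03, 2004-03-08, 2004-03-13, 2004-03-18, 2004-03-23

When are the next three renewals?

Every event comes 5 days after the last (5, 5, 5, 5, 5, 5).
2004-03-23 + 5 days = 2004-03-28.
2004-03-28 + 5 days = 2004-04-02.
2004-04-02 + 5 days = 2004-04-07.

2004-03-28, 2004-04-02, 2004-04-07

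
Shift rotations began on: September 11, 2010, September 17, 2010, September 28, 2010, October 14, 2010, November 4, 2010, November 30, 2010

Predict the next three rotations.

December 31, 2010; February 5, 2011; March 18, 2011

Gaps: 6, 11, 16, 21, 26 days — each gap is 5 larger than the previous one.
Next gap: 31 days. November 30, 2010 + 31 days = December 31, 2010.
Next gap: 36 days. December 31, 2010 + 36 days = February 5, 2011.
Next gap: 41 days. February 5, 2011 + 41 days = March 18, 2011.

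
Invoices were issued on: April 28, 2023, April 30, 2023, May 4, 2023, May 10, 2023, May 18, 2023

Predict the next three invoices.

May 28, 2023; June 9, 2023; June 23, 2023

Gaps: 2, 4, 6, 8 days — each gap is 2 larger than the previous one.
Next gap: 10 days. May 18, 2023 + 10 days = May 28, 2023.
Next gap: 12 days. May 28, 2023 + 12 days = June 9, 2023.
Next gap: 14 days. June 9, 2023 + 14 days = June 23, 2023.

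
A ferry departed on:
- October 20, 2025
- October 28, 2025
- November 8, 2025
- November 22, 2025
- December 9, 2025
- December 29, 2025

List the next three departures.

The spacing grows by 3 each time: 8, 11, 14, 17, 20 days.
Next gap: 23 days. December 29, 2025 + 23 days = January 21, 2026.
Next gap: 26 days. January 21, 2026 + 26 days = February 16, 2026.
Next gap: 29 days. February 16, 2026 + 29 days = March 17, 2026.

January 21, 2026; February 16, 2026; March 17, 2026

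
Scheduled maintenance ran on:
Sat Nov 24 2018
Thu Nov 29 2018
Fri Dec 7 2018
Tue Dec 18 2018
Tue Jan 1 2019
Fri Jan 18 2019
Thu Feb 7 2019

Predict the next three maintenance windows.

Sat Mar 2 2019, Thu Mar 28 2019, Fri Apr 26 2019

Gaps: 5, 8, 11, 14, 17, 20 days — each gap is 3 larger than the previous one.
Next gap: 23 days. Thu Feb 7 2019 + 23 days = Sat Mar 2 2019.
Next gap: 26 days. Sat Mar 2 2019 + 26 days = Thu Mar 28 2019.
Next gap: 29 days. Thu Mar 28 2019 + 29 days = Fri Apr 26 2019.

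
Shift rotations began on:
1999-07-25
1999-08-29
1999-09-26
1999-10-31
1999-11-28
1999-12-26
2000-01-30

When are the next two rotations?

These are Sundays with 35, 28, 35, 28, 28, 35-day gaps.
Each is the final Sunday of its month — 1999-08-29 is past the 28th, so '4th Sunday' doesn't fit.
February 2000 ends with Sunday 2000-02-27.
March 2000 ends with Sunday 2000-03-26.

2000-02-27, 2000-03-26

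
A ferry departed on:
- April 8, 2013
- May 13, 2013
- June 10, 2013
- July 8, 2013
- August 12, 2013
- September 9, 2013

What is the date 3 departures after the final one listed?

December 9, 2013

All dates are Mondays, 35, 28, 28, 35, 28 days apart.
Specifically, the 2nd Monday of each month.
October 2013 — 2nd Monday is October 14, 2013.
2nd Monday of November 2013: November 11, 2013.
December 2013 — 2nd Monday is December 9, 2013.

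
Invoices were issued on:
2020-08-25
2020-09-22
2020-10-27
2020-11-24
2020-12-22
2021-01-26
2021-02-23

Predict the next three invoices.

All dates are Tuesdays, 28, 35, 28, 28, 35, 28 days apart.
Specifically, the 4th Tuesday of each month.
March 2021 — 4th Tuesday is 2021-03-23.
4th Tuesday of April 2021: 2021-04-27.
May 2021 — 4th Tuesday is 2021-05-25.

2021-03-23, 2021-04-27, 2021-05-25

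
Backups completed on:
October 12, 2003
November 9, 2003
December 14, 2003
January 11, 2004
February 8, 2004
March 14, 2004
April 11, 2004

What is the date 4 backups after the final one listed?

Gaps: 28, 35, 28, 28, 35, 28 days — a mix of 28 and 35. Every date is a Sunday.
Each is the 2nd Sunday of its month.
May 2004 — 2nd Sunday is May 9, 2004.
2nd Sunday of June 2004: June 13, 2004.
2nd Sunday of July 2004: July 11, 2004.
August 2004 — 2nd Sunday is August 8, 2004.

August 8, 2004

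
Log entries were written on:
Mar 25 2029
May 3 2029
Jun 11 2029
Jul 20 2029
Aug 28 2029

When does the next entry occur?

Oct 6 2029

Gaps between consecutive events: 39, 39, 39, 39 days — a constant 39-day interval.
Aug 28 2029 + 39 days = Oct 6 2029.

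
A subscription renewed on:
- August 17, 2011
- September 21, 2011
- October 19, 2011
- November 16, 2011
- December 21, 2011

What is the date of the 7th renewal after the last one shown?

July 18, 2012

These are Wednesdays at 28- or 35-day spacing (35, 28, 28, 35).
The pattern: 3rd Wednesday of the month.
January 2012 — 3rd Wednesday is January 18, 2012.
3rd Wednesday of February 2012: February 15, 2012.
3rd Wednesday of March 2012: March 21, 2012.
April 2012 — 3rd Wednesday is April 18, 2012.
May 2012 — 3rd Wednesday is May 16, 2012.
June 2012 — 3rd Wednesday is June 20, 2012.
July 2012 — 3rd Wednesday is July 18, 2012.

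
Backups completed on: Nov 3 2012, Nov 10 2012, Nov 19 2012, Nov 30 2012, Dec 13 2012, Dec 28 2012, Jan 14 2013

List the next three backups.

Feb 2 2013, Feb 23 2013, Mar 18 2013

Gaps: 7, 9, 11, 13, 15, 17 days — each gap is 2 larger than the previous one.
Next gap: 19 days. Jan 14 2013 + 19 days = Feb 2 2013.
Next gap: 21 days. Feb 2 2013 + 21 days = Feb 23 2013.
Next gap: 23 days. Feb 23 2013 + 23 days = Mar 18 2013.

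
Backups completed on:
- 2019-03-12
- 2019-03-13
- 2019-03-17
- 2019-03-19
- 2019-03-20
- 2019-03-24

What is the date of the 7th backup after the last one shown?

2019-04-09

The gap pattern 1, 4, 2, 1, 4 repeats every 3 events.
These are the Tuesdays, Wednesdays and Sundays of each week.
The following Tuesday is 2019-03-26.
Next Wednesday: 2019-03-27.
Next Sunday: 2019-03-31.
The following Tuesday is 2019-04-02.
Next Wednesday: 2019-04-03.
The following Sunday is 2019-04-07.
Next Tuesday: 2019-04-09.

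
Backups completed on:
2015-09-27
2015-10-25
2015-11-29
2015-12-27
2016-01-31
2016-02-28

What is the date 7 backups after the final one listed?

2016-09-25

Every date is a Sunday; gaps 28, 35, 28, 35, 28 days.
Each is the last Sunday of its month (at least one falls on the 29th or later, ruling out '4th Sunday').
March 2016 ends with Sunday 2016-03-27.
Last Sunday of April 2016: 2016-04-24.
May 2016 ends with Sunday 2016-05-29.
June 2016 ends with Sunday 2016-06-26.
July 2016 ends with Sunday 2016-07-31.
Last Sunday of August 2016: 2016-08-28.
Last Sunday of September 2016: 2016-09-25.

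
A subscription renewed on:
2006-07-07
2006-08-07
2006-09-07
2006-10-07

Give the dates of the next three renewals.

Each date is the 7th; the gaps (31, 31, 30) track the month lengths.
The rule is the 7th of each month.
November 2006: 2006-11-07.
December 2006: 2006-12-07.
January 2007: 2007-01-07.

2006-11-07, 2006-12-07, 2007-01-07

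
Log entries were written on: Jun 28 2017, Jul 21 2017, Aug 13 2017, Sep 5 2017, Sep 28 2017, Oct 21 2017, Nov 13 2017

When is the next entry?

Dec 6 2017

Gaps between consecutive events: 23, 23, 23, 23, 23, 23 days — a constant 23-day interval.
Nov 13 2017 + 23 days = Dec 6 2017.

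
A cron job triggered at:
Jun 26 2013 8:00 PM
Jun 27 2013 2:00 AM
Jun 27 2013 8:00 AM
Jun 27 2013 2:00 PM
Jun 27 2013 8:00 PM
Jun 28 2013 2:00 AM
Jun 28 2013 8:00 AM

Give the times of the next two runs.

Jun 28 2013 2:00 PM, Jun 28 2013 8:00 PM

Gaps: 6, 6, 6, 6, 6, 6 hours — each event is 6 hours after the previous one.
Jun 28 2013 8:00 AM + 6 h = Jun 28 2013 2:00 PM.
Jun 28 2013 2:00 PM + 6 h = Jun 28 2013 8:00 PM.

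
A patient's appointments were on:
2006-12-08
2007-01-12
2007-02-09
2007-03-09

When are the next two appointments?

All dates are Fridays, 35, 28, 28 days apart.
Specifically, the 2nd Friday of each month.
2nd Friday of April 2007: 2007-04-13.
2nd Friday of May 2007: 2007-05-11.

2007-04-13, 2007-05-11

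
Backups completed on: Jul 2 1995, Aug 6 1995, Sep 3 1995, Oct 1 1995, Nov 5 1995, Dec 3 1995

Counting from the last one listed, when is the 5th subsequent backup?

May 5 1996

These are Sundays at 28- or 35-day spacing (35, 28, 28, 35, 28).
The pattern: 1st Sunday of the month.
1st Sunday of January 1996: Jan 7 1996.
1st Sunday of February 1996: Feb 4 1996.
1st Sunday of March 1996: Mar 3 1996.
1st Sunday of April 1996: Apr 7 1996.
May 1996 — 1st Sunday is May 5 1996.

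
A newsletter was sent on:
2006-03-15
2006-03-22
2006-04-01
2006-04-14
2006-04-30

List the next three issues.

2006-05-19, 2006-06-10, 2006-07-05

Intervals are 7, 10, 13, 16 days — an arithmetic progression with common difference 3.
Next gap: 19 days. 2006-04-30 + 19 days = 2006-05-19.
Next gap: 22 days. 2006-05-19 + 22 days = 2006-06-10.
Next gap: 25 days. 2006-06-10 + 25 days = 2006-07-05.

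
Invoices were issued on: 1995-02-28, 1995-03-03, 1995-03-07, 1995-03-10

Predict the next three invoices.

1995-03-14, 1995-03-17, 1995-03-21

The gap pattern 3, 4, 3 repeats every 2 events.
These are the Tuesdays and Fridays of each week.
Next Tuesday: 1995-03-14.
Next Friday: 1995-03-17.
The following Tuesday is 1995-03-21.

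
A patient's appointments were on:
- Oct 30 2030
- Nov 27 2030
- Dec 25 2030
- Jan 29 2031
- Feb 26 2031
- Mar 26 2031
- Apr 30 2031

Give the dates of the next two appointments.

May 28 2031, Jun 25 2031

Every date is a Wednesday; gaps 28, 28, 35, 28, 28, 35 days.
Each is the last Wednesday of its month (at least one falls on the 29th or later, ruling out '4th Wednesday').
May 2031 ends with Wednesday May 28 2031.
June 2031 ends with Wednesday Jun 25 2031.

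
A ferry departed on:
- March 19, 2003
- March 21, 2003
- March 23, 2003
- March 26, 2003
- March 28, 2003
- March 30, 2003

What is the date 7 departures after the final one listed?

April 16, 2003

Every event lands on a Wednesday or Friday or Sunday (gaps cycle 2, 2, 3, 2, 2).
So the schedule is: every Wednesday, Friday and Sunday.
Next Wednesday: April 2, 2003.
The following Friday is April 4, 2003.
Next Sunday: April 6, 2003.
The following Wednesday is April 9, 2003.
The following Friday is April 11, 2003.
Next Sunday: April 13, 2003.
The following Wednesday is April 16, 2003.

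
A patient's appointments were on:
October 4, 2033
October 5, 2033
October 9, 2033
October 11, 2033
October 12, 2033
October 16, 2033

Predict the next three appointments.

Every event lands on a Tuesday or Wednesday or Sunday (gaps cycle 1, 4, 2, 1, 4).
So the schedule is: every Tuesday, Wednesday and Sunday.
The following Tuesday is October 18, 2033.
The following Wednesday is October 19, 2033.
Next Sunday: October 23, 2033.

October 18, 2033; October 19, 2033; October 23, 2033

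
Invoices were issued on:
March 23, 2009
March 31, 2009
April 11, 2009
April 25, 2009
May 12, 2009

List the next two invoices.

June 1, 2009; June 24, 2009

Intervals are 8, 11, 14, 17 days — an arithmetic progression with common difference 3.
Next gap: 20 days. May 12, 2009 + 20 days = June 1, 2009.
Next gap: 23 days. June 1, 2009 + 23 days = June 24, 2009.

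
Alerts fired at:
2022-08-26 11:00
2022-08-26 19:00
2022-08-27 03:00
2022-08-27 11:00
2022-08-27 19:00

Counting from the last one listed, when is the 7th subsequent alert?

Spacing: 8, 8, 8, 8 h — constant 8 h.
2022-08-27 19:00 + 8 h = 2022-08-28 03:00.
2022-08-28 03:00 + 8 h = 2022-08-28 11:00.
2022-08-28 11:00 + 8 h = 2022-08-28 19:00.
2022-08-28 19:00 + 8 h = 2022-08-29 03:00.
2022-08-29 03:00 + 8 h = 2022-08-29 11:00.
2022-08-29 11:00 + 8 h = 2022-08-29 19:00.
2022-08-29 19:00 + 8 h = 2022-08-30 03:00.

2022-08-30 03:00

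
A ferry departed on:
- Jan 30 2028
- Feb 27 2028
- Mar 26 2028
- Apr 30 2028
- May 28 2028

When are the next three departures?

Jun 25 2028, Jul 30 2028, Aug 27 2028

These are Sundays with 28, 28, 35, 28-day gaps.
Each is the final Sunday of its month — Jan 30 2028 is past the 28th, so '4th Sunday' doesn't fit.
Last Sunday of June 2028: Jun 25 2028.
Last Sunday of July 2028: Jul 30 2028.
Last Sunday of August 2028: Aug 27 2028.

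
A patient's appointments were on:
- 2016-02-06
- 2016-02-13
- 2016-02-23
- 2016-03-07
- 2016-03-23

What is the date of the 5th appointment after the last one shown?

2016-07-26

The spacing grows by 3 each time: 7, 10, 13, 16 days.
Next gap: 19 days. 2016-03-23 + 19 days = 2016-04-11.
Next gap: 22 days. 2016-04-11 + 22 days = 2016-05-03.
Next gap: 25 days. 2016-05-03 + 25 days = 2016-05-28.
Next gap: 28 days. 2016-05-28 + 28 days = 2016-06-25.
Next gap: 31 days. 2016-06-25 + 31 days = 2016-07-26.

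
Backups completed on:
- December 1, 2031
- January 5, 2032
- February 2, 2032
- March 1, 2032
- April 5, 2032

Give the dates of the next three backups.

May 3, 2032; June 7, 2032; July 5, 2032

These are Mondays at 28- or 35-day spacing (35, 28, 28, 35).
The pattern: 1st Monday of the month.
1st Monday of May 2032: May 3, 2032.
1st Monday of June 2032: June 7, 2032.
1st Monday of July 2032: July 5, 2032.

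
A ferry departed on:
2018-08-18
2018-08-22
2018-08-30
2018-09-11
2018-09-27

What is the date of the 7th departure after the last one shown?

Gaps: 4, 8, 12, 16 days — each gap is 4 larger than the previous one.
Next gap: 20 days. 2018-09-27 + 20 days = 2018-10-17.
Next gap: 24 days. 2018-10-17 + 24 days = 2018-11-10.
Next gap: 28 days. 2018-11-10 + 28 days = 2018-12-08.
Next gap: 32 days. 2018-12-08 + 32 days = 2019-01-09.
Next gap: 36 days. 2019-01-09 + 36 days = 2019-02-14.
Next gap: 40 days. 2019-02-14 + 40 days = 2019-03-26.
Next gap: 44 days. 2019-03-26 + 44 days = 2019-05-09.

2019-05-09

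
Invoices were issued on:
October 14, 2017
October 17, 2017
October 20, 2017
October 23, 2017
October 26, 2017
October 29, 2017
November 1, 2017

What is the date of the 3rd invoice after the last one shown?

Every event comes 3 days after the last (3, 3, 3, 3, 3, 3).
November 1, 2017 + 3 days = November 4, 2017.
November 4, 2017 + 3 days = November 7, 2017.
November 7, 2017 + 3 days = November 10, 2017.

November 10, 2017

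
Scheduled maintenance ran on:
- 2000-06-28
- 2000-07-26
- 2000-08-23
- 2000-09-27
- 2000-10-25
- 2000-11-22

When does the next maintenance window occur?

All dates are Wednesdays, 28, 28, 35, 28, 28 days apart.
Specifically, the 4th Wednesday of each month.
December 2000 — 4th Wednesday is 2000-12-27.

2000-12-27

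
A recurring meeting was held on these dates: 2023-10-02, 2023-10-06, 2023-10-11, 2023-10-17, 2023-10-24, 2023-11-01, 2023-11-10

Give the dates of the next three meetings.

Intervals are 4, 5, 6, 7, 8, 9 days — an arithmetic progression with common difference 1.
Next gap: 10 days. 2023-11-10 + 10 days = 2023-11-20.
Next gap: 11 days. 2023-11-20 + 11 days = 2023-12-01.
Next gap: 12 days. 2023-12-01 + 12 days = 2023-12-13.

2023-11-20, 2023-12-01, 2023-12-13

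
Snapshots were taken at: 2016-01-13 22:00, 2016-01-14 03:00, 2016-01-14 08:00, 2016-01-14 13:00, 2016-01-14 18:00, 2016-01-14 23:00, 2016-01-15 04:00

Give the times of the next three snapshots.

2016-01-15 09:00, 2016-01-15 14:00, 2016-01-15 19:00

Spacing: 5, 5, 5, 5, 5, 5 h — constant 5 h.
2016-01-15 04:00 + 5 h = 2016-01-15 09:00.
2016-01-15 09:00 + 5 h = 2016-01-15 14:00.
2016-01-15 14:00 + 5 h = 2016-01-15 19:00.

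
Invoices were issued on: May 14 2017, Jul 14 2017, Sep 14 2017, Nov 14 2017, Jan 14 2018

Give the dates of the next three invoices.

Mar 14 2018, May 14 2018, Jul 14 2018

The day-of-month is always 14 (61, 62, 61, 61 days between events).
So this recurs on the 14th of every 2 months.
March 2018: Mar 14 2018.
Next: May 2018 → May 14 2018.
Next: July 2018 → Jul 14 2018.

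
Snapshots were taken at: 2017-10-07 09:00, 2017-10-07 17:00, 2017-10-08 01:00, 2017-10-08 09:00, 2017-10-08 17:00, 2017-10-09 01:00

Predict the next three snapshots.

Gaps: 8, 8, 8, 8, 8 hours — each event is 8 hours after the previous one.
2017-10-09 01:00 + 8 h = 2017-10-09 09:00.
2017-10-09 09:00 + 8 h = 2017-10-09 17:00.
2017-10-09 17:00 + 8 h = 2017-10-10 01:00.

2017-10-09 09:00, 2017-10-09 17:00, 2017-10-10 01:00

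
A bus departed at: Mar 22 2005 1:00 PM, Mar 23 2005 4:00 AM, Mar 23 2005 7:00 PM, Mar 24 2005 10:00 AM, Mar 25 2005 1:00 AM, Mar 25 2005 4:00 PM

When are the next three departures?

Spacing: 15, 15, 15, 15, 15 h — constant 15 h.
Mar 25 2005 4:00 PM + 15 h = Mar 26 2005 7:00 AM.
Mar 26 2005 7:00 AM + 15 h = Mar 26 2005 10:00 PM.
Mar 26 2005 10:00 PM + 15 h = Mar 27 2005 1:00 PM.

Mar 26 2005 7:00 AM, Mar 26 2005 10:00 PM, Mar 27 2005 1:00 PM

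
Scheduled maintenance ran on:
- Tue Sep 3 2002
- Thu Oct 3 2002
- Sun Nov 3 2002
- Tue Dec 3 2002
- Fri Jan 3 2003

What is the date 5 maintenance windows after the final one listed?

Tue Jun 3 2003

Gaps: 30, 31, 30, 31 days — not constant. Every event is on the 3rd of the month.
Pattern: the 3rd of each month.
Next: February 2003 → Mon Feb 3 2003.
Next: March 2003 → Mon Mar 3 2003.
April 2003: Thu Apr 3 2003.
May 2003: Sat May 3 2003.
June 2003: Tue Jun 3 2003.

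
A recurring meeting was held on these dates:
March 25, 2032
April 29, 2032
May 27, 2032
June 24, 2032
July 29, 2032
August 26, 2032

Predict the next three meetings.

September 30, 2032; October 28, 2032; November 25, 2032

Every date is a Thursday; gaps 35, 28, 28, 35, 28 days.
Each is the last Thursday of its month (at least one falls on the 29th or later, ruling out '4th Thursday').
Last Thursday of September 2032: September 30, 2032.
Last Thursday of October 2032: October 28, 2032.
Last Thursday of November 2032: November 25, 2032.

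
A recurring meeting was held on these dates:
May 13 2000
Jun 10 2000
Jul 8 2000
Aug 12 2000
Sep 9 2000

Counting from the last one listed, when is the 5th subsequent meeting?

All dates are Saturdays, 28, 28, 35, 28 days apart.
Specifically, the 2nd Saturday of each month.
October 2000 — 2nd Saturday is Oct 14 2000.
2nd Saturday of November 2000: Nov 11 2000.
December 2000 — 2nd Saturday is Dec 9 2000.
January 2001 — 2nd Saturday is Jan 13 2001.
February 2001 — 2nd Saturday is Feb 10 2001.

Feb 10 2001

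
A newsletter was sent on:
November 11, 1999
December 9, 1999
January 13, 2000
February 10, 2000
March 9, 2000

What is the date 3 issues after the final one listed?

June 8, 2000

These are Thursdays at 28- or 35-day spacing (28, 35, 28, 28).
The pattern: 2nd Thursday of the month.
April 2000 — 2nd Thursday is April 13, 2000.
2nd Thursday of May 2000: May 11, 2000.
2nd Thursday of June 2000: June 8, 2000.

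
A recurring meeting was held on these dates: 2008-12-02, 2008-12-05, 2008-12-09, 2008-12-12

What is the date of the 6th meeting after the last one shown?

The gap pattern 3, 4, 3 repeats every 2 events.
These are the Tuesdays and Fridays of each week.
Next Tuesday: 2008-12-16.
Next Friday: 2008-12-19.
Next Tuesday: 2008-12-23.
The following Friday is 2008-12-26.
The following Tuesday is 2008-12-30.
Next Friday: 2009-01-02.

2009-01-02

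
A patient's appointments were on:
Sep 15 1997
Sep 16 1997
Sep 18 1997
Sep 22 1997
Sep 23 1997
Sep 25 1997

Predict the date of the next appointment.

Sep 29 1997

Gaps: 1, 2, 4, 1, 2 days — not constant, but cyclic with period 3.
The events fall on every Monday, Tuesday and Thursday.
Next Monday: Sep 29 1997.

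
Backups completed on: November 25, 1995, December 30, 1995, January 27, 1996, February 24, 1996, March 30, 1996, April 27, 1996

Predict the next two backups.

These are Saturdays with 35, 28, 28, 35, 28-day gaps.
Each is the final Saturday of its month — December 30, 1995 is past the 28th, so '4th Saturday' doesn't fit.
Last Saturday of May 1996: May 25, 1996.
June 1996 ends with Saturday June 29, 1996.

May 25, 1996; June 29, 1996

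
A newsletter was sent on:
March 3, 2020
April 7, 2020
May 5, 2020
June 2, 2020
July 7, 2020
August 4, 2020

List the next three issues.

September 1, 2020; October 6, 2020; November 3, 2020

All dates are Tuesdays, 35, 28, 28, 35, 28 days apart.
Specifically, the 1st Tuesday of each month.
September 2020 — 1st Tuesday is September 1, 2020.
October 2020 — 1st Tuesday is October 6, 2020.
November 2020 — 1st Tuesday is November 3, 2020.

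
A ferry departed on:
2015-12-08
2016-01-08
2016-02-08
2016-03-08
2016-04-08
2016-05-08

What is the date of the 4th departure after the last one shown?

Each date is the 8th; the gaps (31, 31, 29, 31, 30) track the month lengths.
The rule is the 8th of each month.
June 2016: 2016-06-08.
July 2016: 2016-07-08.
August 2016: 2016-08-08.
September 2016: 2016-09-08.

2016-09-08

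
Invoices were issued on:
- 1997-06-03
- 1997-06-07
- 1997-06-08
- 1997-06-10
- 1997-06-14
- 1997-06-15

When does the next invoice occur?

1997-06-17

The gap pattern 4, 1, 2, 4, 1 repeats every 3 events.
These are the Tuesdays, Saturdays and Sundays of each week.
The following Tuesday is 1997-06-17.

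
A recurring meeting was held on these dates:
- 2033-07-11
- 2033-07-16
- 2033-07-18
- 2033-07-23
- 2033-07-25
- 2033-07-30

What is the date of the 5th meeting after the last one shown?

2033-08-15

Every event lands on a Monday or Saturday (gaps cycle 5, 2, 5, 2, 5).
So the schedule is: every Monday and Saturday.
The following Monday is 2033-08-01.
The following Saturday is 2033-08-06.
The following Monday is 2033-08-08.
Next Saturday: 2033-08-13.
Next Monday: 2033-08-15.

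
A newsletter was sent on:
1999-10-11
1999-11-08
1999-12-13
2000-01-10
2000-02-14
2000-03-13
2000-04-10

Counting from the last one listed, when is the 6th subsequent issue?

These are Mondays at 28- or 35-day spacing (28, 35, 28, 35, 28, 28).
The pattern: 2nd Monday of the month.
2nd Monday of May 2000: 2000-05-08.
June 2000 — 2nd Monday is 2000-06-12.
2nd Monday of July 2000: 2000-07-10.
August 2000 — 2nd Monday is 2000-08-14.
September 2000 — 2nd Monday is 2000-09-11.
2nd Monday of October 2000: 2000-10-09.

2000-10-09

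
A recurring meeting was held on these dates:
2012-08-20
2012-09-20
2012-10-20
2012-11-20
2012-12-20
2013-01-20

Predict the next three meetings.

The day-of-month is always 20 (31, 30, 31, 30, 31 days between events).
So this recurs on the 20th of each month.
Next: February 2013 → 2013-02-20.
Next: March 2013 → 2013-03-20.
April 2013: 2013-04-20.

2013-02-20, 2013-03-20, 2013-04-20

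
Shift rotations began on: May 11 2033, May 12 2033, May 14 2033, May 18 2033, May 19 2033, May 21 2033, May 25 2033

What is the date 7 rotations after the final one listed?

The gap pattern 1, 2, 4, 1, 2, 4 repeats every 3 events.
These are the Wednesdays, Thursdays and Saturdays of each week.
The following Thursday is May 26 2033.
The following Saturday is May 28 2033.
Next Wednesday: Jun 1 2033.
Next Thursday: Jun 2 2033.
Next Saturday: Jun 4 2033.
Next Wednesday: Jun 8 2033.
Next Thursday: Jun 9 2033.

Jun 9 2033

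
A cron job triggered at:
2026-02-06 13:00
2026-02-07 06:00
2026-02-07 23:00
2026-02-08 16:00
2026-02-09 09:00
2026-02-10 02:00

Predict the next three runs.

2026-02-10 19:00, 2026-02-11 12:00, 2026-02-12 05:00

Spacing: 17, 17, 17, 17, 17 h — constant 17 h.
2026-02-10 02:00 + 17 h = 2026-02-10 19:00.
2026-02-10 19:00 + 17 h = 2026-02-11 12:00.
2026-02-11 12:00 + 17 h = 2026-02-12 05:00.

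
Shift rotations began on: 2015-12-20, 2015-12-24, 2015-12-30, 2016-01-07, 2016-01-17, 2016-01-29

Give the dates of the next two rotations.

Gaps: 4, 6, 8, 10, 12 days — each gap is 2 larger than the previous one.
Next gap: 14 days. 2016-01-29 + 14 days = 2016-02-12.
Next gap: 16 days. 2016-02-12 + 16 days = 2016-02-28.

2016-02-12, 2016-02-28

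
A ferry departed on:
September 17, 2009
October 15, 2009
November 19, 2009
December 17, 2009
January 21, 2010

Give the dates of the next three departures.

Gaps: 28, 35, 28, 35 days — a mix of 28 and 35. Every date is a Thursday.
Each is the 3rd Thursday of its month.
February 2010 — 3rd Thursday is February 18, 2010.
3rd Thursday of March 2010: March 18, 2010.
April 2010 — 3rd Thursday is April 15, 2010.

February 18, 2010; March 18, 2010; April 15, 2010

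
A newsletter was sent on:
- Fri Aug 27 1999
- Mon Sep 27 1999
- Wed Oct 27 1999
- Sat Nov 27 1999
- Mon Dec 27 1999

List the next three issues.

Each date is the 27th; the gaps (31, 30, 31, 30) track the month lengths.
The rule is the 27th of each month.
January 2000: Thu Jan 27 2000.
February 2000: Sun Feb 27 2000.
Next: March 2000 → Mon Mar 27 2000.

Thu Jan 27 2000, Sun Feb 27 2000, Mon Mar 27 2000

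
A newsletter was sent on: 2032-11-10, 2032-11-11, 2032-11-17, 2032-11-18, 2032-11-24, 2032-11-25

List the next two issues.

Gaps: 1, 6, 1, 6, 1 days — not constant, but cyclic with period 2.
The events fall on every Wednesday and Thursday.
Next Wednesday: 2032-12-01.
The following Thursday is 2032-12-02.

2032-12-01, 2032-12-02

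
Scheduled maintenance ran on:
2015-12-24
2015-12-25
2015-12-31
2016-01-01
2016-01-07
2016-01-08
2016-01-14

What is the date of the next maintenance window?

Every event lands on a Thursday or Friday (gaps cycle 1, 6, 1, 6, 1, 6).
So the schedule is: every Thursday and Friday.
The following Friday is 2016-01-15.

2016-01-15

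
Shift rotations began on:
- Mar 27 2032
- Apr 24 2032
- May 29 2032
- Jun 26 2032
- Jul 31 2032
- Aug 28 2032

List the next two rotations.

These are Saturdays with 28, 35, 28, 35, 28-day gaps.
Each is the final Saturday of its month — May 29 2032 is past the 28th, so '4th Saturday' doesn't fit.
Last Saturday of September 2032: Sep 25 2032.
October 2032 ends with Saturday Oct 30 2032.

Sep 25 2032, Oct 30 2032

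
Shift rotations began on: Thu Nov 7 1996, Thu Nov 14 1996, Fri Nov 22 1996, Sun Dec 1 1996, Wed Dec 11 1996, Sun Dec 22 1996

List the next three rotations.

Intervals are 7, 8, 9, 10, 11 days — an arithmetic progression with common difference 1.
Next gap: 12 days. Sun Dec 22 1996 + 12 days = Fri Jan 3 1997.
Next gap: 13 days. Fri Jan 3 1997 + 13 days = Thu Jan 16 1997.
Next gap: 14 days. Thu Jan 16 1997 + 14 days = Thu Jan 30 1997.

Fri Jan 3 1997, Thu Jan 16 1997, Thu Jan 30 1997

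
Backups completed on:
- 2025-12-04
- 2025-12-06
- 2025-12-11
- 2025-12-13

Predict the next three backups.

Every event lands on a Thursday or Saturday (gaps cycle 2, 5, 2).
So the schedule is: every Thursday and Saturday.
Next Thursday: 2025-12-18.
Next Saturday: 2025-12-20.
The following Thursday is 2025-12-25.

2025-12-18, 2025-12-20, 2025-12-25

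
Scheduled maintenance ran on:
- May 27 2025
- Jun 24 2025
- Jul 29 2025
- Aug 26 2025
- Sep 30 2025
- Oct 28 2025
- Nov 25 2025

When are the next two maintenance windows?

These are Tuesdays with 28, 35, 28, 35, 28, 28-day gaps.
Each is the final Tuesday of its month — Jul 29 2025 is past the 28th, so '4th Tuesday' doesn't fit.
Last Tuesday of December 2025: Dec 30 2025.
January 2026 ends with Tuesday Jan 27 2026.

Dec 30 2025, Jan 27 2026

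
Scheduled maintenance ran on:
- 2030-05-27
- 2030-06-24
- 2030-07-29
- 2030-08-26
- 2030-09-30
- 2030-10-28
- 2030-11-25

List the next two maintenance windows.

All Mondays; the gaps (28, 35, 28, 35, 28, 28) vary with month length.
This is the last Monday of each month.
Last Monday of December 2030: 2030-12-30.
January 2031 ends with Monday 2031-01-27.

2030-12-30, 2031-01-27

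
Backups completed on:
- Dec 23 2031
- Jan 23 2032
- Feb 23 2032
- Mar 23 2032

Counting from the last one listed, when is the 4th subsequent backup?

Gaps: 31, 31, 29 days — not constant. Every event is on the 23rd of the month.
Pattern: the 23rd of each month.
Next: April 2032 → Apr 23 2032.
Next: May 2032 → May 23 2032.
Next: June 2032 → Jun 23 2032.
Next: July 2032 → Jul 23 2032.

Jul 23 2032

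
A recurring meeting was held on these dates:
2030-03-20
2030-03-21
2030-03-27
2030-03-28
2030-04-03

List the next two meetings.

2030-04-04, 2030-04-10

Gaps: 1, 6, 1, 6 days — not constant, but cyclic with period 2.
The events fall on every Wednesday and Thursday.
The following Thursday is 2030-04-04.
The following Wednesday is 2030-04-10.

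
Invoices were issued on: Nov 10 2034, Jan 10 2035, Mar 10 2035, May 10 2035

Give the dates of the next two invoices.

Jul 10 2035, Sep 10 2035

Each date is the 10th; the gaps (61, 59, 61) track the month lengths.
The rule is the 10th of every 2 months.
July 2035: Jul 10 2035.
Next: September 2035 → Sep 10 2035.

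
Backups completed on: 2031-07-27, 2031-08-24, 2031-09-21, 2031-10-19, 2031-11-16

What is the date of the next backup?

2031-12-14

The spacing is 28, 28, 28, 28 days — always 28 days.
2031-11-16 + 28 days = 2031-12-14.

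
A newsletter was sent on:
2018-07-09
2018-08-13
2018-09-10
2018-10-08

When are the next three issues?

2018-11-12, 2018-12-10, 2019-01-14

Gaps: 35, 28, 28 days — a mix of 28 and 35. Every date is a Monday.
Each is the 2nd Monday of its month.
November 2018 — 2nd Monday is 2018-11-12.
2nd Monday of December 2018: 2018-12-10.
2nd Monday of January 2019: 2019-01-14.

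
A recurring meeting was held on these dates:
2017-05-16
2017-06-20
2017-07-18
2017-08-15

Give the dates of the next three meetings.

2017-09-19, 2017-10-17, 2017-11-21

All dates are Tuesdays, 35, 28, 28 days apart.
Specifically, the 3rd Tuesday of each month.
3rd Tuesday of September 2017: 2017-09-19.
October 2017 — 3rd Tuesday is 2017-10-17.
November 2017 — 3rd Tuesday is 2017-11-21.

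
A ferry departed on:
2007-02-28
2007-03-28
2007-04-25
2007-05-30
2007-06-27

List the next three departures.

All Wednesdays; the gaps (28, 28, 35, 28) vary with month length.
This is the last Wednesday of each month.
Last Wednesday of July 2007: 2007-07-25.
Last Wednesday of August 2007: 2007-08-29.
Last Wednesday of September 2007: 2007-09-26.

2007-07-25, 2007-08-29, 2007-09-26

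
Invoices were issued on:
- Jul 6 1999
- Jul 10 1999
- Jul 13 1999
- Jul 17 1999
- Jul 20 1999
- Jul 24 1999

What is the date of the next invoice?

The gap pattern 4, 3, 4, 3, 4 repeats every 2 events.
These are the Tuesdays and Saturdays of each week.
Next Tuesday: Jul 27 1999.

Jul 27 1999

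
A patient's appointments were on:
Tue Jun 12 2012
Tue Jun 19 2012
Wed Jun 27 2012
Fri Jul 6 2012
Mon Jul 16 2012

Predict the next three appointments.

Intervals are 7, 8, 9, 10 days — an arithmetic progression with common difference 1.
Next gap: 11 days. Mon Jul 16 2012 + 11 days = Fri Jul 27 2012.
Next gap: 12 days. Fri Jul 27 2012 + 12 days = Wed Aug 8 2012.
Next gap: 13 days. Wed Aug 8 2012 + 13 days = Tue Aug 21 2012.

Fri Jul 27 2012, Wed Aug 8 2012, Tue Aug 21 2012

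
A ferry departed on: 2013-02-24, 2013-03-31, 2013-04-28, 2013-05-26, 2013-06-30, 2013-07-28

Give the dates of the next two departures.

2013-08-25, 2013-09-29

All Sundays; the gaps (35, 28, 28, 35, 28) vary with month length.
This is the last Sunday of each month.
Last Sunday of August 2013: 2013-08-25.
September 2013 ends with Sunday 2013-09-29.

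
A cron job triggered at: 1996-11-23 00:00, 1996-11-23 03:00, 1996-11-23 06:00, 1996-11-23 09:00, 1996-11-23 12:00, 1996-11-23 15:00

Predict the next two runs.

Gaps: 3, 3, 3, 3, 3 hours — each event is 3 hours after the previous one.
1996-11-23 15:00 + 3 h = 1996-11-23 18:00.
1996-11-23 18:00 + 3 h = 1996-11-23 21:00.

1996-11-23 18:00, 1996-11-23 21:00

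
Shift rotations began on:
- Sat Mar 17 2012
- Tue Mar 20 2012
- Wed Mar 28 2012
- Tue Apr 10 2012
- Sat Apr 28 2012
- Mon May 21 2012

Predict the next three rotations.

Mon Jun 18 2012, Sat Jul 21 2012, Tue Aug 28 2012

Intervals are 3, 8, 13, 18, 23 days — an arithmetic progression with common difference 5.
Next gap: 28 days. Mon May 21 2012 + 28 days = Mon Jun 18 2012.
Next gap: 33 days. Mon Jun 18 2012 + 33 days = Sat Jul 21 2012.
Next gap: 38 days. Sat Jul 21 2012 + 38 days = Tue Aug 28 2012.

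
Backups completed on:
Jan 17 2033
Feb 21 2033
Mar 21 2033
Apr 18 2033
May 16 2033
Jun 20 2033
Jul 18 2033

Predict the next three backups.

These are Mondays at 28- or 35-day spacing (35, 28, 28, 28, 35, 28).
The pattern: 3rd Monday of the month.
August 2033 — 3rd Monday is Aug 15 2033.
3rd Monday of September 2033: Sep 19 2033.
3rd Monday of October 2033: Oct 17 2033.

Aug 15 2033, Sep 19 2033, Oct 17 2033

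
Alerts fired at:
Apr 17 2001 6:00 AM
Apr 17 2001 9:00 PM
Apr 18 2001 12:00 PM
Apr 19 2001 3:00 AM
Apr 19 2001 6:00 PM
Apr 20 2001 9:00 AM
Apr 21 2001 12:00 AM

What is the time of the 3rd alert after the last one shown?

Apr 22 2001 9:00 PM

Spacing: 15, 15, 15, 15, 15, 15 h — constant 15 h.
Apr 21 2001 12:00 AM + 15 h = Apr 21 2001 3:00 PM.
Apr 21 2001 3:00 PM + 15 h = Apr 22 2001 6:00 AM.
Apr 22 2001 6:00 AM + 15 h = Apr 22 2001 9:00 PM.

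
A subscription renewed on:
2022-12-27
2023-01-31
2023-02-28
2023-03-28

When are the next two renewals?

2023-04-25, 2023-05-30

All Tuesdays; the gaps (35, 28, 28) vary with month length.
This is the last Tuesday of each month.
April 2023 ends with Tuesday 2023-04-25.
May 2023 ends with Tuesday 2023-05-30.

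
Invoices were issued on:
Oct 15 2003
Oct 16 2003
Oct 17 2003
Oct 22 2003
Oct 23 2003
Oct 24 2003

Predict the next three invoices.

Oct 29 2003, Oct 30 2003, Oct 31 2003

Every event lands on a Wednesday or Thursday or Friday (gaps cycle 1, 1, 5, 1, 1).
So the schedule is: every Wednesday, Thursday and Friday.
Next Wednesday: Oct 29 2003.
Next Thursday: Oct 30 2003.
The following Friday is Oct 31 2003.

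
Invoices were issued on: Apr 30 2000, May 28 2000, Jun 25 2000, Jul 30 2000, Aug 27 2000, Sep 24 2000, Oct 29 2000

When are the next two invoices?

Nov 26 2000, Dec 31 2000

Every date is a Sunday; gaps 28, 28, 35, 28, 28, 35 days.
Each is the last Sunday of its month (at least one falls on the 29th or later, ruling out '4th Sunday').
November 2000 ends with Sunday Nov 26 2000.
December 2000 ends with Sunday Dec 31 2000.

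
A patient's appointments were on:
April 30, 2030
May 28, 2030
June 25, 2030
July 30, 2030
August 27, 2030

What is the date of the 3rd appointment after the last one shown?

These are Tuesdays with 28, 28, 35, 28-day gaps.
Each is the final Tuesday of its month — April 30, 2030 is past the 28th, so '4th Tuesday' doesn't fit.
September 2030 ends with Tuesday September 24, 2030.
Last Tuesday of October 2030: October 29, 2030.
Last Tuesday of November 2030: November 26, 2030.

November 26, 2030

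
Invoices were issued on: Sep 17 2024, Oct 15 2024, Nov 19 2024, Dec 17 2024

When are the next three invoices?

Jan 21 2025, Feb 18 2025, Mar 18 2025

These are Tuesdays at 28- or 35-day spacing (28, 35, 28).
The pattern: 3rd Tuesday of the month.
3rd Tuesday of January 2025: Jan 21 2025.
February 2025 — 3rd Tuesday is Feb 18 2025.
March 2025 — 3rd Tuesday is Mar 18 2025.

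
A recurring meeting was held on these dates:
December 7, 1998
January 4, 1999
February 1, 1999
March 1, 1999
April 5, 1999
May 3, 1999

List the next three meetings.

Gaps: 28, 28, 28, 35, 28 days — a mix of 28 and 35. Every date is a Monday.
Each is the 1st Monday of its month.
1st Monday of June 1999: June 7, 1999.
1st Monday of July 1999: July 5, 1999.
August 1999 — 1st Monday is August 2, 1999.

June 7, 1999; July 5, 1999; August 2, 1999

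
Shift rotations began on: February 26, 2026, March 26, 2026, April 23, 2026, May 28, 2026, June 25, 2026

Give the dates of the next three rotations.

July 23, 2026; August 27, 2026; September 24, 2026

Gaps: 28, 28, 35, 28 days — a mix of 28 and 35. Every date is a Thursday.
Each is the 4th Thursday of its month.
July 2026 — 4th Thursday is July 23, 2026.
August 2026 — 4th Thursday is August 27, 2026.
4th Thursday of September 2026: September 24, 2026.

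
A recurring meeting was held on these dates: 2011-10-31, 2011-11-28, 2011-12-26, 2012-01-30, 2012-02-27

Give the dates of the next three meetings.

All Mondays; the gaps (28, 28, 35, 28) vary with month length.
This is the last Monday of each month.
Last Monday of March 2012: 2012-03-26.
Last Monday of April 2012: 2012-04-30.
May 2012 ends with Monday 2012-05-28.

2012-03-26, 2012-04-30, 2012-05-28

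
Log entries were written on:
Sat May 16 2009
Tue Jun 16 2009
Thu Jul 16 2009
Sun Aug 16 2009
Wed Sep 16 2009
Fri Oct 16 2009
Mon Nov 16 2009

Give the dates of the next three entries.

Wed Dec 16 2009, Sat Jan 16 2010, Tue Feb 16 2010

Each date is the 16th; the gaps (31, 30, 31, 31, 30, 31) track the month lengths.
The rule is the 16th of each month.
Next: December 2009 → Wed Dec 16 2009.
Next: January 2010 → Sat Jan 16 2010.
Next: February 2010 → Tue Feb 16 2010.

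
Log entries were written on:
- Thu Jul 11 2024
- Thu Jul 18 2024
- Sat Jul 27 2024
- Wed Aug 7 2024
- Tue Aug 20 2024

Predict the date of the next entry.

The spacing grows by 2 each time: 7, 9, 11, 13 days.
Next gap: 15 days. Tue Aug 20 2024 + 15 days = Wed Sep 4 2024.

Wed Sep 4 2024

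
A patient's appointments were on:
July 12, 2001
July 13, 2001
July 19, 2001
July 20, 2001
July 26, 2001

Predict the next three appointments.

Every event lands on a Thursday or Friday (gaps cycle 1, 6, 1, 6).
So the schedule is: every Thursday and Friday.
Next Friday: July 27, 2001.
The following Thursday is August 2, 2001.
The following Friday is August 3, 2001.

July 27, 2001; August 2, 2001; August 3, 2001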